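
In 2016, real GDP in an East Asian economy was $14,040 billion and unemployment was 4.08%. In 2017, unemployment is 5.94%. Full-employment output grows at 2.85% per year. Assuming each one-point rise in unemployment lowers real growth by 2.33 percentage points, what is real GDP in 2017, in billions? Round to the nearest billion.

Δu = 5.94 - 4.08 = 1.86 points.
Okun's law (growth form): g_Y = g_Y* - β × Δu = 2.85 - 2.33 × (1.86) = 2.85 - 4.3338 = -1.4838%.
Real GDP in the next year = 14040 × (1 - 1.4838/100) = 14040 × 0.985162 ≈ 13832 billion.

$13,832 billion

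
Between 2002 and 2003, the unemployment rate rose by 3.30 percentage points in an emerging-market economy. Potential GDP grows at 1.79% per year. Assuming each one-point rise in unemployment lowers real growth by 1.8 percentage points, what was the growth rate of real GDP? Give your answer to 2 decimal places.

Growth-rate Okun's law: g_Y = g_Y* - β × Δu.
g_Y = 1.79 - 1.8 × (3.30) = 1.79 - 5.94 = -4.15%, i.e. -4.15% to 2 d.p.

-4.15%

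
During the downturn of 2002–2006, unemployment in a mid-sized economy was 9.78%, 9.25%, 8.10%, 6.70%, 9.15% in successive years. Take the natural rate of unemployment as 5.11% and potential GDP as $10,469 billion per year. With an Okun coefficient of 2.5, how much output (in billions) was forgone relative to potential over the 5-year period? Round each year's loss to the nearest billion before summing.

Year 2002: gap = -2.5 × (9.78 - 5.11) = -11.675%, loss ≈ 10469 × 11.675/100 ≈ 1222.
Year 2003: gap = -2.5 × (9.25 - 5.11) = -10.35%, loss ≈ 10469 × 10.35/100 ≈ 1084.
Year 2004: gap = -2.5 × (8.1 - 5.11) = -7.475%, loss ≈ 10469 × 7.475/100 ≈ 783.
Year 2005: gap = -2.5 × (6.7 - 5.11) = -3.975%, loss ≈ 10469 × 3.975/100 ≈ 416.
Year 2006: gap = -2.5 × (9.15 - 5.11) = -10.1%, loss ≈ 10469 × 10.1/100 ≈ 1057.
Total lost output = 1222 + 1084 + 783 + 416 + 1057 = 4562 billion.

$4,562 billion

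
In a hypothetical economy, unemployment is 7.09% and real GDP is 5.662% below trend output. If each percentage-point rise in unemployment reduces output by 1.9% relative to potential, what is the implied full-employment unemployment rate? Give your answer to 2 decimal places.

From Okun's law, u - u* = -(output gap)/β = -(-5.662)/1.9 = 2.98 points.
So u* = 7.09 - 2.98 = 4.11%.

4.11%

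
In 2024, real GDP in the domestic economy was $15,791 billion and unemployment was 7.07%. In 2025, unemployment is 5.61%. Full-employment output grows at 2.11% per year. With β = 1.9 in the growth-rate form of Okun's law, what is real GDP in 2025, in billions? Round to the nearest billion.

Δu = 5.61 - 7.07 = -1.46 points.
Okun's law (growth form): g_Y = g_Y* - β × Δu = 2.11 - 1.9 × (-1.46) = 2.11 + 2.774 = 4.884%.
Real GDP in the next year = 15791 × (1 + 4.884/100) = 15791 × 1.04884 ≈ 16562 billion.

$16,562 billion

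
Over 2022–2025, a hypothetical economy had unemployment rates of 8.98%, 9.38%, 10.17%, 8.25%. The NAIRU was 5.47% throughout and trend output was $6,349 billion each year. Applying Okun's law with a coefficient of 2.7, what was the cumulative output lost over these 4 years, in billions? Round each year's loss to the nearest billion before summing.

Year 2022: gap = -2.7 × (8.98 - 5.47) = -9.477%, loss ≈ 6349 × 9.477/100 ≈ 602.
Year 2023: gap = -2.7 × (9.38 - 5.47) = -10.557%, loss ≈ 6349 × 10.557/100 ≈ 670.
Year 2024: gap = -2.7 × (10.17 - 5.47) = -12.69%, loss ≈ 6349 × 12.69/100 ≈ 806.
Year 2025: gap = -2.7 × (8.25 - 5.47) = -7.506%, loss ≈ 6349 × 7.506/100 ≈ 477.
Total lost output = 602 + 670 + 806 + 477 = 2555 billion.

$2,555 billion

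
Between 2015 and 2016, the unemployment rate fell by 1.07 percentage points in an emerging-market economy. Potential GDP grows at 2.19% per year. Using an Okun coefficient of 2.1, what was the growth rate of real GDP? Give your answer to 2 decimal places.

Growth-rate Okun's law: g_Y = g_Y* - β × Δu.
g_Y = 2.19 - 2.1 × (-1.07) = 2.19 + 2.247 = 4.437%, i.e. 4.44% to 2 d.p.

4.44%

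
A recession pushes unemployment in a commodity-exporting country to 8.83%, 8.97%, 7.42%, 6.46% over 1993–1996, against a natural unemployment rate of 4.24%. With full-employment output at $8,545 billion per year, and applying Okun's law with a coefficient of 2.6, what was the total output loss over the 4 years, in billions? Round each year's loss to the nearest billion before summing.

Year 1993: gap = -2.6 × (8.83 - 4.24) = -11.934%, loss ≈ 8545 × 11.934/100 ≈ 1020.
Year 1994: gap = -2.6 × (8.97 - 4.24) = -12.298%, loss ≈ 8545 × 12.298/100 ≈ 1051.
Year 1995: gap = -2.6 × (7.42 - 4.24) = -8.268%, loss ≈ 8545 × 8.268/100 ≈ 707.
Year 1996: gap = -2.6 × (6.46 - 4.24) = -5.772%, loss ≈ 8545 × 5.772/100 ≈ 493.
Total lost output = 1020 + 1051 + 707 + 493 = 3271 billion.

$3,271 billion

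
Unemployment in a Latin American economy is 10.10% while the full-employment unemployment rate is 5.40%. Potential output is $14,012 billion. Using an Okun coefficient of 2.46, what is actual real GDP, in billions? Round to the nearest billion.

Unemployment gap = 10.1 - 5.4 = 4.7 points, so the output gap is -2.46 × 4.7 = -11.562%.
Actual GDP = 14012 × (1 - 11.562/100) = 14012 × 0.88438 ≈ 12392 billion.

$12,392 billion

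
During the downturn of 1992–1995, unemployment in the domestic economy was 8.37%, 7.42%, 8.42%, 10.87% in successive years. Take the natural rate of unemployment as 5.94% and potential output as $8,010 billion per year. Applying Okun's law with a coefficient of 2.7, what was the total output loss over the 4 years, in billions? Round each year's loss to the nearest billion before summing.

Year 1992: gap = -2.7 × (8.37 - 5.94) = -6.561%, loss ≈ 8010 × 6.561/100 ≈ 526.
Year 1993: gap = -2.7 × (7.42 - 5.94) = -3.996%, loss ≈ 8010 × 3.996/100 ≈ 320.
Year 1994: gap = -2.7 × (8.42 - 5.94) = -6.696%, loss ≈ 8010 × 6.696/100 ≈ 536.
Year 1995: gap = -2.7 × (10.87 - 5.94) = -13.311%, loss ≈ 8010 × 13.311/100 ≈ 1066.
Total lost output = 526 + 320 + 536 + 1066 = 2448 billion.

$2,448 billion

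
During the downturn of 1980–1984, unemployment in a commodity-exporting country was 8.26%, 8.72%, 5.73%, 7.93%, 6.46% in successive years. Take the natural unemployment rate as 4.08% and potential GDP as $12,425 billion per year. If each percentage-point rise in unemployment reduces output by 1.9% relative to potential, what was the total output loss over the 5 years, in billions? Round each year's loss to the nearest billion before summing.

$3,943 billion

Year 1980: gap = -1.9 × (8.26 - 4.08) = -7.942%, loss ≈ 12425 × 7.942/100 ≈ 987.
Year 1981: gap = -1.9 × (8.72 - 4.08) = -8.816%, loss ≈ 12425 × 8.816/100 ≈ 1095.
Year 1982: gap = -1.9 × (5.73 - 4.08) = -3.135%, loss ≈ 12425 × 3.135/100 ≈ 390.
Year 1983: gap = -1.9 × (7.93 - 4.08) = -7.315%, loss ≈ 12425 × 7.315/100 ≈ 909.
Year 1984: gap = -1.9 × (6.46 - 4.08) = -4.522%, loss ≈ 12425 × 4.522/100 ≈ 562.
Total lost output = 987 + 1095 + 390 + 909 + 562 = 3943 billion.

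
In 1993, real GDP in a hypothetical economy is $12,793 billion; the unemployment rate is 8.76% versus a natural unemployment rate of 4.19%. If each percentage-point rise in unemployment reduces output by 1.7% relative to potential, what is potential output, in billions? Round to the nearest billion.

Unemployment gap = 8.76 - 4.19 = 4.57 points, so output gap = -1.7 × 4.57 = -7.769%.
Since Y = Y* × (1 + gap/100), Y* = 12793/0.92231 ≈ 13871 billion.

$13,871 billion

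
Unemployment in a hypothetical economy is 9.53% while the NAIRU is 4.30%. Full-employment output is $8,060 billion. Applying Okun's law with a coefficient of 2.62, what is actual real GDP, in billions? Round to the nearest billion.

Unemployment gap = 9.53 - 4.3 = 5.23 points, so the output gap is -2.62 × 5.23 = -13.7026%.
Actual GDP = 8060 × (1 - 13.7026/100) = 8060 × 0.862974 ≈ 6956 billion.

$6,956 billion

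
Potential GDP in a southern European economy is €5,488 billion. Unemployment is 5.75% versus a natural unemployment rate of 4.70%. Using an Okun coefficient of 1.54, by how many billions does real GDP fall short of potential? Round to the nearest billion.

€89 billion

Output gap = -1.54 × (5.75 - 4.7) = -1.54 × 1.05 = -1.617%.
Actual GDP ≈ 5488 × 0.98383 ≈ 5399 billion, so the shortfall is 5488 - 5399 = 89 billion.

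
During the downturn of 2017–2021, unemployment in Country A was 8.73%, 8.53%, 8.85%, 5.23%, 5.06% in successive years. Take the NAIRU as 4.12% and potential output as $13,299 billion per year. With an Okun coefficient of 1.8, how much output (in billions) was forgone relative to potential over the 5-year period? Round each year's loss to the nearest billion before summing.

Year 2017: gap = -1.8 × (8.73 - 4.12) = -8.298%, loss ≈ 13299 × 8.298/100 ≈ 1104.
Year 2018: gap = -1.8 × (8.53 - 4.12) = -7.938%, loss ≈ 13299 × 7.938/100 ≈ 1056.
Year 2019: gap = -1.8 × (8.85 - 4.12) = -8.514%, loss ≈ 13299 × 8.514/100 ≈ 1132.
Year 2020: gap = -1.8 × (5.23 - 4.12) = -1.998%, loss ≈ 13299 × 1.998/100 ≈ 266.
Year 2021: gap = -1.8 × (5.06 - 4.12) = -1.692%, loss ≈ 13299 × 1.692/100 ≈ 225.
Total lost output = 1104 + 1056 + 1132 + 266 + 225 = 3783 billion.

$3,783 billion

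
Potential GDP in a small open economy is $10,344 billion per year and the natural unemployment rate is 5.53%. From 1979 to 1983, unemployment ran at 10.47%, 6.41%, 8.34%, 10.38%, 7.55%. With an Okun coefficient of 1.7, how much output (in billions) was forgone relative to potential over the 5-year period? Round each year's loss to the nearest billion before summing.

Year 1979: gap = -1.7 × (10.47 - 5.53) = -8.398%, loss ≈ 10344 × 8.398/100 ≈ 869.
Year 1980: gap = -1.7 × (6.41 - 5.53) = -1.496%, loss ≈ 10344 × 1.496/100 ≈ 155.
Year 1981: gap = -1.7 × (8.34 - 5.53) = -4.777%, loss ≈ 10344 × 4.777/100 ≈ 494.
Year 1982: gap = -1.7 × (10.38 - 5.53) = -8.245%, loss ≈ 10344 × 8.245/100 ≈ 853.
Year 1983: gap = -1.7 × (7.55 - 5.53) = -3.434%, loss ≈ 10344 × 3.434/100 ≈ 355.
Total lost output = 869 + 155 + 494 + 853 + 355 = 2726 billion.

$2,726 billion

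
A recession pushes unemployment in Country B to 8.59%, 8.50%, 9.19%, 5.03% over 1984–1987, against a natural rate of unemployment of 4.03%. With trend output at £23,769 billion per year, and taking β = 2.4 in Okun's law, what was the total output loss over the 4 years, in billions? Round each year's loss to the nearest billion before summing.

£8,665 billion

Year 1984: gap = -2.4 × (8.59 - 4.03) = -10.944%, loss ≈ 23769 × 10.944/100 ≈ 2601.
Year 1985: gap = -2.4 × (8.5 - 4.03) = -10.728%, loss ≈ 23769 × 10.728/100 ≈ 2550.
Year 1986: gap = -2.4 × (9.19 - 4.03) = -12.384%, loss ≈ 23769 × 12.384/100 ≈ 2944.
Year 1987: gap = -2.4 × (5.03 - 4.03) = -2.4%, loss ≈ 23769 × 2.4/100 ≈ 570.
Total lost output = 2601 + 2550 + 2944 + 570 = 8665 billion.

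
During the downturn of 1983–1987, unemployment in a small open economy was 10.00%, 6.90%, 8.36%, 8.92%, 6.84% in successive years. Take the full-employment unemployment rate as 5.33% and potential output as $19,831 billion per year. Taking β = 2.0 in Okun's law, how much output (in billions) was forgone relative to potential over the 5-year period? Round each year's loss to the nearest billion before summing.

Year 1983: gap = -2.0 × (10 - 5.33) = -9.34%, loss ≈ 19831 × 9.34/100 ≈ 1852.
Year 1984: gap = -2.0 × (6.9 - 5.33) = -3.14%, loss ≈ 19831 × 3.14/100 ≈ 623.
Year 1985: gap = -2.0 × (8.36 - 5.33) = -6.06%, loss ≈ 19831 × 6.06/100 ≈ 1202.
Year 1986: gap = -2.0 × (8.92 - 5.33) = -7.18%, loss ≈ 19831 × 7.18/100 ≈ 1424.
Year 1987: gap = -2.0 × (6.84 - 5.33) = -3.02%, loss ≈ 19831 × 3.02/100 ≈ 599.
Total lost output = 1852 + 623 + 1202 + 1424 + 599 = 5700 billion.

$5,700 billion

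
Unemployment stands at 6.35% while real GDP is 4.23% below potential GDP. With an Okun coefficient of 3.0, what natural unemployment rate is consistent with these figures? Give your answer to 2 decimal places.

From Okun's law, u - u* = -(output gap)/β = -(-4.23)/3.0 = 1.41 points.
So u* = 6.35 - 1.41 = 4.94%.

4.94%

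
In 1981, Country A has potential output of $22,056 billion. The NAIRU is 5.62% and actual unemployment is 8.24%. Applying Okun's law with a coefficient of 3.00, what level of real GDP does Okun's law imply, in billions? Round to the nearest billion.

$20,322 billion

Unemployment gap = 8.24 - 5.62 = 2.62 points, so the output gap is -3 × 2.62 = -7.86%.
Actual GDP = 22056 × (1 - 7.86/100) = 22056 × 0.9214 ≈ 20322 billion.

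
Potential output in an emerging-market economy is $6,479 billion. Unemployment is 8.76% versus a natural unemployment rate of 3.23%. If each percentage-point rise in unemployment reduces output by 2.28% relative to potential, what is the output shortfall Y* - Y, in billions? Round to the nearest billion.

$817 billion

Output gap = -2.28 × (8.76 - 3.23) = -2.28 × 5.53 = -12.6084%.
Actual GDP ≈ 6479 × 0.873916 ≈ 5662 billion, so the shortfall is 6479 - 5662 = 817 billion.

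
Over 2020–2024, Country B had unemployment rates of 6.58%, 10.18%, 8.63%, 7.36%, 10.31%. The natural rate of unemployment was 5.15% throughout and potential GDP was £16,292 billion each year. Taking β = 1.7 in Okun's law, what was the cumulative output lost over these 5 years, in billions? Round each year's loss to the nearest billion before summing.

£4,794 billion

Year 2020: gap = -1.7 × (6.58 - 5.15) = -2.431%, loss ≈ 16292 × 2.431/100 ≈ 396.
Year 2021: gap = -1.7 × (10.18 - 5.15) = -8.551%, loss ≈ 16292 × 8.551/100 ≈ 1393.
Year 2022: gap = -1.7 × (8.63 - 5.15) = -5.916%, loss ≈ 16292 × 5.916/100 ≈ 964.
Year 2023: gap = -1.7 × (7.36 - 5.15) = -3.757%, loss ≈ 16292 × 3.757/100 ≈ 612.
Year 2024: gap = -1.7 × (10.31 - 5.15) = -8.772%, loss ≈ 16292 × 8.772/100 ≈ 1429.
Total lost output = 396 + 1393 + 964 + 612 + 1429 = 4794 billion.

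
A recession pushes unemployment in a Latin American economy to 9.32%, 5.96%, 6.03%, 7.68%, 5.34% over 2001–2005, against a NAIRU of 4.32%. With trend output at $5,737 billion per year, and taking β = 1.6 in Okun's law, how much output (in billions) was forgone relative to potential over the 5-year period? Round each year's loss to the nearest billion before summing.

Year 2001: gap = -1.6 × (9.32 - 4.32) = -8%, loss ≈ 5737 × 8/100 ≈ 459.
Year 2002: gap = -1.6 × (5.96 - 4.32) = -2.624%, loss ≈ 5737 × 2.624/100 ≈ 151.
Year 2003: gap = -1.6 × (6.03 - 4.32) = -2.736%, loss ≈ 5737 × 2.736/100 ≈ 157.
Year 2004: gap = -1.6 × (7.68 - 4.32) = -5.376%, loss ≈ 5737 × 5.376/100 ≈ 308.
Year 2005: gap = -1.6 × (5.34 - 4.32) = -1.632%, loss ≈ 5737 × 1.632/100 ≈ 94.
Total lost output = 459 + 151 + 157 + 308 + 94 = 1169 billion.

$1,169 billion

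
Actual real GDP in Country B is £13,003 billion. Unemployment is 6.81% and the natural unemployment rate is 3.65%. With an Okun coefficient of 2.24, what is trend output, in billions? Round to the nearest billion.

Unemployment gap = 6.81 - 3.65 = 3.16 points, so output gap = -2.24 × 3.16 = -7.0784%.
Since Y = Y* × (1 + gap/100), Y* = 13003/0.929216 ≈ 13994 billion.

£13,994 billion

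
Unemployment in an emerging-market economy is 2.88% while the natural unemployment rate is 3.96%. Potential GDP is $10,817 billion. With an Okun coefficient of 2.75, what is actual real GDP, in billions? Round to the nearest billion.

Unemployment gap = 2.88 - 3.96 = -1.08 points, so the output gap is -2.75 × (-1.08) = 2.97%.
Actual GDP = 10817 × (1 + 2.97/100) = 10817 × 1.0297 ≈ 11138 billion.

$11,138 billion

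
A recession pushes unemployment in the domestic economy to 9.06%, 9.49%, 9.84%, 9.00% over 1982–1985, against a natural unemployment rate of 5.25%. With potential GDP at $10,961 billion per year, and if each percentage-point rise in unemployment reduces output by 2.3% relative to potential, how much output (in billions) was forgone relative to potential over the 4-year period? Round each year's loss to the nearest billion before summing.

Year 1982: gap = -2.3 × (9.06 - 5.25) = -8.763%, loss ≈ 10961 × 8.763/100 ≈ 961.
Year 1983: gap = -2.3 × (9.49 - 5.25) = -9.752%, loss ≈ 10961 × 9.752/100 ≈ 1069.
Year 1984: gap = -2.3 × (9.84 - 5.25) = -10.557%, loss ≈ 10961 × 10.557/100 ≈ 1157.
Year 1985: gap = -2.3 × (9 - 5.25) = -8.625%, loss ≈ 10961 × 8.625/100 ≈ 945.
Total lost output = 961 + 1069 + 1157 + 945 = 4132 billion.

$4,132 billion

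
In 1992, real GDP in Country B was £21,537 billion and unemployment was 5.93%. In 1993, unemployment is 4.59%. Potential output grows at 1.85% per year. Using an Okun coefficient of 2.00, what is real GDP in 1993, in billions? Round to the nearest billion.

£22,513 billion

Δu = 4.59 - 5.93 = -1.34 points.
Okun's law (growth form): g_Y = g_Y* - β × Δu = 1.85 - 2.00 × (-1.34) = 1.85 + 2.68 = 4.53%.
Real GDP in the next year = 21537 × (1 + 4.53/100) = 21537 × 1.0453 ≈ 22513 billion.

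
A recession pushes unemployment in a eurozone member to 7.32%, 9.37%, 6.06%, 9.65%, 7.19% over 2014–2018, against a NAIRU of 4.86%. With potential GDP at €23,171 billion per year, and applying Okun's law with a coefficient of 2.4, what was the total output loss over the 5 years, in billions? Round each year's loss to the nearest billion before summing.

€8,503 billion

Year 2014: gap = -2.4 × (7.32 - 4.86) = -5.904%, loss ≈ 23171 × 5.904/100 ≈ 1368.
Year 2015: gap = -2.4 × (9.37 - 4.86) = -10.824%, loss ≈ 23171 × 10.824/100 ≈ 2508.
Year 2016: gap = -2.4 × (6.06 - 4.86) = -2.88%, loss ≈ 23171 × 2.88/100 ≈ 667.
Year 2017: gap = -2.4 × (9.65 - 4.86) = -11.496%, loss ≈ 23171 × 11.496/100 ≈ 2664.
Year 2018: gap = -2.4 × (7.19 - 4.86) = -5.592%, loss ≈ 23171 × 5.592/100 ≈ 1296.
Total lost output = 1368 + 2508 + 667 + 2664 + 1296 = 8503 billion.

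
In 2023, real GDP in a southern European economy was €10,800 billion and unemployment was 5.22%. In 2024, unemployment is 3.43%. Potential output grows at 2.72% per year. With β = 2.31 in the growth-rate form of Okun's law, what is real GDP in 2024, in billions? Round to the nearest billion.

€11,540 billion

Δu = 3.43 - 5.22 = -1.79 points.
Okun's law (growth form): g_Y = g_Y* - β × Δu = 2.72 - 2.31 × (-1.79) = 2.72 + 4.1349 = 6.8549%.
Real GDP in the next year = 10800 × (1 + 6.8549/100) = 10800 × 1.068549 ≈ 11540 billion.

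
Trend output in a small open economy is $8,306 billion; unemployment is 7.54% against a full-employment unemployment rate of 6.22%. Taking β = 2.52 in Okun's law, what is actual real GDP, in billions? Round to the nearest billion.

Unemployment gap = 7.54 - 6.22 = 1.32 points, so the output gap is -2.52 × 1.32 = -3.3264%.
Actual GDP = 8306 × (1 - 3.3264/100) = 8306 × 0.966736 ≈ 8030 billion.

$8,030 billion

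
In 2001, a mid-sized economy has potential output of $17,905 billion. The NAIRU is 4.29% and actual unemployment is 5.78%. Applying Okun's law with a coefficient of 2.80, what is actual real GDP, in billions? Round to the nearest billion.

$17,158 billion

Unemployment gap = 5.78 - 4.29 = 1.49 points, so the output gap is -2.8 × 1.49 = -4.172%.
Actual GDP = 17905 × (1 - 4.172/100) = 17905 × 0.95828 ≈ 17158 billion.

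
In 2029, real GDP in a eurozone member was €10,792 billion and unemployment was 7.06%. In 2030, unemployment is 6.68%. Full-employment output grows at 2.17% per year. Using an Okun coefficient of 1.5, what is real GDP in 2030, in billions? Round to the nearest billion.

Δu = 6.68 - 7.06 = -0.38 points.
Okun's law (growth form): g_Y = g_Y* - β × Δu = 2.17 - 1.5 × (-0.38) = 2.17 + 0.57 = 2.74%.
Real GDP in the next year = 10792 × (1 + 2.74/100) = 10792 × 1.0274 ≈ 11088 billion.

€11,088 billion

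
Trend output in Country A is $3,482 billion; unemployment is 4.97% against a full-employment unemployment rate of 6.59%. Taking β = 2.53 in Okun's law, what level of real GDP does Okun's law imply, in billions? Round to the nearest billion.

Unemployment gap = 4.97 - 6.59 = -1.62 points, so the output gap is -2.53 × (-1.62) = 4.0986%.
Actual GDP = 3482 × (1 + 4.0986/100) = 3482 × 1.040986 ≈ 3625 billion.

$3,625 billion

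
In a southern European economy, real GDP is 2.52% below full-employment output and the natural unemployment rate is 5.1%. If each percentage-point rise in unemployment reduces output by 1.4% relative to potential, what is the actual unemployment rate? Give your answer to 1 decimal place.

From Okun's law, u - u* = -(output gap)/β = -(-2.52)/1.4 = 1.8 points.
So u = 5.1 + 1.8 = 6.9%.

6.9%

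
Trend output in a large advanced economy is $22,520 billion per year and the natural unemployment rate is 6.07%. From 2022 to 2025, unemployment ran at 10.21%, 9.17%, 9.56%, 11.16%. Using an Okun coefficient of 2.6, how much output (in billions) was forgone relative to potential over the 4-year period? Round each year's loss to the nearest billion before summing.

$9,262 billion

Year 2022: gap = -2.6 × (10.21 - 6.07) = -10.764%, loss ≈ 22520 × 10.764/100 ≈ 2424.
Year 2023: gap = -2.6 × (9.17 - 6.07) = -8.06%, loss ≈ 22520 × 8.06/100 ≈ 1815.
Year 2024: gap = -2.6 × (9.56 - 6.07) = -9.074%, loss ≈ 22520 × 9.074/100 ≈ 2043.
Year 2025: gap = -2.6 × (11.16 - 6.07) = -13.234%, loss ≈ 22520 × 13.234/100 ≈ 2980.
Total lost output = 2424 + 1815 + 2043 + 2980 = 9262 billion.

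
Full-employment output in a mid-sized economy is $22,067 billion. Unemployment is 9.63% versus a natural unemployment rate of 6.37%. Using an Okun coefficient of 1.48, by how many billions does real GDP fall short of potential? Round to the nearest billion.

Output gap = -1.48 × (9.63 - 6.37) = -1.48 × 3.26 = -4.8248%.
Actual GDP ≈ 22067 × 0.951752 ≈ 21002 billion, so the shortfall is 22067 - 21002 = 1065 billion.

$1,065 billion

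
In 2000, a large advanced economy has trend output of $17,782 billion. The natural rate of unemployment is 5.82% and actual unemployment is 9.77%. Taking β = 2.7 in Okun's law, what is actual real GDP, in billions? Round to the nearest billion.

$15,886 billion

Unemployment gap = 9.77 - 5.82 = 3.95 points, so the output gap is -2.7 × 3.95 = -10.665%.
Actual GDP = 17782 × (1 - 10.665/100) = 17782 × 0.89335 ≈ 15886 billion.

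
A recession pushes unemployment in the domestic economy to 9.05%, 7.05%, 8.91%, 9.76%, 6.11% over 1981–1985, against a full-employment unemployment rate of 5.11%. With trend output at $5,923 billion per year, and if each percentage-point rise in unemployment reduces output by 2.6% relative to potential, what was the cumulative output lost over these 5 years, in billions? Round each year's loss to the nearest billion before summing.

$2,361 billion

Year 1981: gap = -2.6 × (9.05 - 5.11) = -10.244%, loss ≈ 5923 × 10.244/100 ≈ 607.
Year 1982: gap = -2.6 × (7.05 - 5.11) = -5.044%, loss ≈ 5923 × 5.044/100 ≈ 299.
Year 1983: gap = -2.6 × (8.91 - 5.11) = -9.88%, loss ≈ 5923 × 9.88/100 ≈ 585.
Year 1984: gap = -2.6 × (9.76 - 5.11) = -12.09%, loss ≈ 5923 × 12.09/100 ≈ 716.
Year 1985: gap = -2.6 × (6.11 - 5.11) = -2.6%, loss ≈ 5923 × 2.6/100 ≈ 154.
Total lost output = 607 + 299 + 585 + 716 + 154 = 2361 billion.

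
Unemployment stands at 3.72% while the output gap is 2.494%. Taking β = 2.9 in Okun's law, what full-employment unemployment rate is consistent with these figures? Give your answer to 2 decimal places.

4.58%

From Okun's law, u - u* = -(output gap)/β = -(2.494)/2.9 = -0.86 points.
So u* = 3.72 + 0.86 = 4.58%.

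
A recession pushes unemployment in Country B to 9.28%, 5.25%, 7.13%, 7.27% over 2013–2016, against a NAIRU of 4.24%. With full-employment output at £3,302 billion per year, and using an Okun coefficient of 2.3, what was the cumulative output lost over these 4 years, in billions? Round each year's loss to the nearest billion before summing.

Year 2013: gap = -2.3 × (9.28 - 4.24) = -11.592%, loss ≈ 3302 × 11.592/100 ≈ 383.
Year 2014: gap = -2.3 × (5.25 - 4.24) = -2.323%, loss ≈ 3302 × 2.323/100 ≈ 77.
Year 2015: gap = -2.3 × (7.13 - 4.24) = -6.647%, loss ≈ 3302 × 6.647/100 ≈ 219.
Year 2016: gap = -2.3 × (7.27 - 4.24) = -6.969%, loss ≈ 3302 × 6.969/100 ≈ 230.
Total lost output = 383 + 77 + 219 + 230 = 909 billion.

£909 billion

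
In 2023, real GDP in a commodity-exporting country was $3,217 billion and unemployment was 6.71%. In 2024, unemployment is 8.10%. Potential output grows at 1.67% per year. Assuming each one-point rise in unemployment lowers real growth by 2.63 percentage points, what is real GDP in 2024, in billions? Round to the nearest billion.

Δu = 8.1 - 6.71 = 1.39 points.
Okun's law (growth form): g_Y = g_Y* - β × Δu = 1.67 - 2.63 × (1.39) = 1.67 - 3.6557 = -1.9857%.
Real GDP in the next year = 3217 × (1 - 1.9857/100) = 3217 × 0.980143 ≈ 3153 billion.

$3,153 billion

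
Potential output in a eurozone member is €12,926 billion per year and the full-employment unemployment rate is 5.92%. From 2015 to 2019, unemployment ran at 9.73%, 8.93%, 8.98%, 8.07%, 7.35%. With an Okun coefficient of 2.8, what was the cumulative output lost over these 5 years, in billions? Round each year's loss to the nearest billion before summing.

€4,871 billion

Year 2015: gap = -2.8 × (9.73 - 5.92) = -10.668%, loss ≈ 12926 × 10.668/100 ≈ 1379.
Year 2016: gap = -2.8 × (8.93 - 5.92) = -8.428%, loss ≈ 12926 × 8.428/100 ≈ 1089.
Year 2017: gap = -2.8 × (8.98 - 5.92) = -8.568%, loss ≈ 12926 × 8.568/100 ≈ 1107.
Year 2018: gap = -2.8 × (8.07 - 5.92) = -6.02%, loss ≈ 12926 × 6.02/100 ≈ 778.
Year 2019: gap = -2.8 × (7.35 - 5.92) = -4.004%, loss ≈ 12926 × 4.004/100 ≈ 518.
Total lost output = 1379 + 1089 + 1107 + 778 + 518 = 4871 billion.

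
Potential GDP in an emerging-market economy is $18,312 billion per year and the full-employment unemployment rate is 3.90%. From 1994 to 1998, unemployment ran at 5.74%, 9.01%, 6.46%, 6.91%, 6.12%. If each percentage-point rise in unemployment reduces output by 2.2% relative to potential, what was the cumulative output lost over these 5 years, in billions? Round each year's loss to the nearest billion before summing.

Year 1994: gap = -2.2 × (5.74 - 3.9) = -4.048%, loss ≈ 18312 × 4.048/100 ≈ 741.
Year 1995: gap = -2.2 × (9.01 - 3.9) = -11.242%, loss ≈ 18312 × 11.242/100 ≈ 2059.
Year 1996: gap = -2.2 × (6.46 - 3.9) = -5.632%, loss ≈ 18312 × 5.632/100 ≈ 1031.
Year 1997: gap = -2.2 × (6.91 - 3.9) = -6.622%, loss ≈ 18312 × 6.622/100 ≈ 1213.
Year 1998: gap = -2.2 × (6.12 - 3.9) = -4.884%, loss ≈ 18312 × 4.884/100 ≈ 894.
Total lost output = 741 + 2059 + 1031 + 1213 + 894 = 5938 billion.

$5,938 billion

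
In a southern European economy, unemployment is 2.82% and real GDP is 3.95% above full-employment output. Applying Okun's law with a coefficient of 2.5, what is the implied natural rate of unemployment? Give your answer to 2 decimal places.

From Okun's law, u - u* = -(output gap)/β = -(3.95)/2.5 = -1.58 points.
So u* = 2.82 + 1.58 = 4.40%.

4.40%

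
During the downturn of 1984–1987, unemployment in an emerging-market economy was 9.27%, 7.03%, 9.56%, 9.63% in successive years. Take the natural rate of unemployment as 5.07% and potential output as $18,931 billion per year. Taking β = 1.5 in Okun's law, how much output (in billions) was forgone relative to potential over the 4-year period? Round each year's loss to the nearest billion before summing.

$4,320 billion

Year 1984: gap = -1.5 × (9.27 - 5.07) = -6.3%, loss ≈ 18931 × 6.3/100 ≈ 1193.
Year 1985: gap = -1.5 × (7.03 - 5.07) = -2.94%, loss ≈ 18931 × 2.94/100 ≈ 557.
Year 1986: gap = -1.5 × (9.56 - 5.07) = -6.735%, loss ≈ 18931 × 6.735/100 ≈ 1275.
Year 1987: gap = -1.5 × (9.63 - 5.07) = -6.84%, loss ≈ 18931 × 6.84/100 ≈ 1295.
Total lost output = 1193 + 557 + 1275 + 1295 = 4320 billion.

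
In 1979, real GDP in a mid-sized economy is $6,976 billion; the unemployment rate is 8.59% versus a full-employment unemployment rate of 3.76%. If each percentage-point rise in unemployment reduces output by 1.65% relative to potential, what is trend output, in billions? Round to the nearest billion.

$7,580 billion

Unemployment gap = 8.59 - 3.76 = 4.83 points, so output gap = -1.65 × 4.83 = -7.9695%.
Since Y = Y* × (1 + gap/100), Y* = 6976/0.920305 ≈ 7580 billion.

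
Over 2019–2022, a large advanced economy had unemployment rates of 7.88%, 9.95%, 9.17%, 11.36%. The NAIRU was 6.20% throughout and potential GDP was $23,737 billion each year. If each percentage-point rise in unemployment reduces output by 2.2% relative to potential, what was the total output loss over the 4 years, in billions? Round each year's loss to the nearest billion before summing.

Year 2019: gap = -2.2 × (7.88 - 6.2) = -3.696%, loss ≈ 23737 × 3.696/100 ≈ 877.
Year 2020: gap = -2.2 × (9.95 - 6.2) = -8.25%, loss ≈ 23737 × 8.25/100 ≈ 1958.
Year 2021: gap = -2.2 × (9.17 - 6.2) = -6.534%, loss ≈ 23737 × 6.534/100 ≈ 1551.
Year 2022: gap = -2.2 × (11.36 - 6.2) = -11.352%, loss ≈ 23737 × 11.352/100 ≈ 2695.
Total lost output = 877 + 1958 + 1551 + 2695 = 7081 billion.

$7,081 billion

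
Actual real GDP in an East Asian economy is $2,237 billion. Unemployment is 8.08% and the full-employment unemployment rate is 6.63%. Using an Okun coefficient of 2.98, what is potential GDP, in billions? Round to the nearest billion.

Unemployment gap = 8.08 - 6.63 = 1.45 points, so output gap = -2.98 × 1.45 = -4.321%.
Since Y = Y* × (1 + gap/100), Y* = 2237/0.95679 ≈ 2338 billion.

$2,338 billion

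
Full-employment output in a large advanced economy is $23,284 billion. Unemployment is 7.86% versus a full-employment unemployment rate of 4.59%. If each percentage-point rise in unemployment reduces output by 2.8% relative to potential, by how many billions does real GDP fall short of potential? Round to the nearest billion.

$2,132 billion

Output gap = -2.8 × (7.86 - 4.59) = -2.8 × 3.27 = -9.156%.
Actual GDP ≈ 23284 × 0.90844 ≈ 21152 billion, so the shortfall is 23284 - 21152 = 2132 billion.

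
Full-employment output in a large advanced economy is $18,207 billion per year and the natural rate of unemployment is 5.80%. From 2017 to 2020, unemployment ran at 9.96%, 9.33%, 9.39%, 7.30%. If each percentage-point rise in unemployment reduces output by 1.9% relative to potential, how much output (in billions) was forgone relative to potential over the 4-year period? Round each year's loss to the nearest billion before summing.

$4,421 billion

Year 2017: gap = -1.9 × (9.96 - 5.8) = -7.904%, loss ≈ 18207 × 7.904/100 ≈ 1439.
Year 2018: gap = -1.9 × (9.33 - 5.8) = -6.707%, loss ≈ 18207 × 6.707/100 ≈ 1221.
Year 2019: gap = -1.9 × (9.39 - 5.8) = -6.821%, loss ≈ 18207 × 6.821/100 ≈ 1242.
Year 2020: gap = -1.9 × (7.3 - 5.8) = -2.85%, loss ≈ 18207 × 2.85/100 ≈ 519.
Total lost output = 1439 + 1221 + 1242 + 519 = 4421 billion.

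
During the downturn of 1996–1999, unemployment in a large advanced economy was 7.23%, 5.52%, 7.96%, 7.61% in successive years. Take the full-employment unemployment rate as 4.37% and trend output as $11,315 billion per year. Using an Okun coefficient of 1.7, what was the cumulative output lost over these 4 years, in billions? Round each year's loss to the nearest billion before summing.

$2,085 billion

Year 1996: gap = -1.7 × (7.23 - 4.37) = -4.862%, loss ≈ 11315 × 4.862/100 ≈ 550.
Year 1997: gap = -1.7 × (5.52 - 4.37) = -1.955%, loss ≈ 11315 × 1.955/100 ≈ 221.
Year 1998: gap = -1.7 × (7.96 - 4.37) = -6.103%, loss ≈ 11315 × 6.103/100 ≈ 691.
Year 1999: gap = -1.7 × (7.61 - 4.37) = -5.508%, loss ≈ 11315 × 5.508/100 ≈ 623.
Total lost output = 550 + 221 + 691 + 623 = 2085 billion.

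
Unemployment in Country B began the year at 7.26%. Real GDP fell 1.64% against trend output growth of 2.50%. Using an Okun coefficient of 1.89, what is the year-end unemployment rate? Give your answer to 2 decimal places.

9.45%

Growth-rate Okun's law: g_Y = g_Y* - β × Δu, so Δu = (g_Y* - g_Y)/β.
Δu = (2.5 + 1.64)/1.89 = 4.14/1.89 = 2.19 percentage points.
Year-end unemployment = 7.26 + 2.19 = 9.45%.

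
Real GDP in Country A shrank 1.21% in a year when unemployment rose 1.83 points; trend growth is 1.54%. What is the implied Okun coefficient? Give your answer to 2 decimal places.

Growth form: g_Y = g_Y* - β × Δu, so β = (g_Y* - g_Y)/Δu.
β = (1.54 + 1.21)/1.83 = 2.75/1.83 = 1.50.

β ≈ 1.50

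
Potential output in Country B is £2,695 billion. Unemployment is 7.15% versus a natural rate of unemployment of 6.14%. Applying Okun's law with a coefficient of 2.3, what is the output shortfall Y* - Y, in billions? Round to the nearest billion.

Output gap = -2.3 × (7.15 - 6.14) = -2.3 × 1.01 = -2.323%.
Actual GDP ≈ 2695 × 0.97677 ≈ 2632 billion, so the shortfall is 2695 - 2632 = 63 billion.

£63 billion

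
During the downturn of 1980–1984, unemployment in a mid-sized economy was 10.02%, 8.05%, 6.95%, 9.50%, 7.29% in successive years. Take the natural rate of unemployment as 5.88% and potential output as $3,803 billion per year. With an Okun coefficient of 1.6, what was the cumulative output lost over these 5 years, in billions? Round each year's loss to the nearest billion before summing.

$755 billion

Year 1980: gap = -1.6 × (10.02 - 5.88) = -6.624%, loss ≈ 3803 × 6.624/100 ≈ 252.
Year 1981: gap = -1.6 × (8.05 - 5.88) = -3.472%, loss ≈ 3803 × 3.472/100 ≈ 132.
Year 1982: gap = -1.6 × (6.95 - 5.88) = -1.712%, loss ≈ 3803 × 1.712/100 ≈ 65.
Year 1983: gap = -1.6 × (9.5 - 5.88) = -5.792%, loss ≈ 3803 × 5.792/100 ≈ 220.
Year 1984: gap = -1.6 × (7.29 - 5.88) = -2.256%, loss ≈ 3803 × 2.256/100 ≈ 86.
Total lost output = 252 + 132 + 65 + 220 + 86 = 755 billion.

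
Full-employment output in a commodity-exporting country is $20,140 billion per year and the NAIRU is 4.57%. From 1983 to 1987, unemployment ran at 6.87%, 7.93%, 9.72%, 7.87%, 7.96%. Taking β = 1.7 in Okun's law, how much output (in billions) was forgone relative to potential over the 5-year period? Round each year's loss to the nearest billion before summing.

$5,991 billion

Year 1983: gap = -1.7 × (6.87 - 4.57) = -3.91%, loss ≈ 20140 × 3.91/100 ≈ 787.
Year 1984: gap = -1.7 × (7.93 - 4.57) = -5.712%, loss ≈ 20140 × 5.712/100 ≈ 1150.
Year 1985: gap = -1.7 × (9.72 - 4.57) = -8.755%, loss ≈ 20140 × 8.755/100 ≈ 1763.
Year 1986: gap = -1.7 × (7.87 - 4.57) = -5.61%, loss ≈ 20140 × 5.61/100 ≈ 1130.
Year 1987: gap = -1.7 × (7.96 - 4.57) = -5.763%, loss ≈ 20140 × 5.763/100 ≈ 1161.
Total lost output = 787 + 1150 + 1763 + 1130 + 1161 = 5991 billion.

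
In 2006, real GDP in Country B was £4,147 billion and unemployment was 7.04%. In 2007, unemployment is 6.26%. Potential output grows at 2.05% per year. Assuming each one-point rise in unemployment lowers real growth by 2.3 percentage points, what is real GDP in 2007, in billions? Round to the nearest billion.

£4,306 billion

Δu = 6.26 - 7.04 = -0.78 points.
Okun's law (growth form): g_Y = g_Y* - β × Δu = 2.05 - 2.3 × (-0.78) = 2.05 + 1.794 = 3.844%.
Real GDP in the next year = 4147 × (1 + 3.844/100) = 4147 × 1.03844 ≈ 4306 billion.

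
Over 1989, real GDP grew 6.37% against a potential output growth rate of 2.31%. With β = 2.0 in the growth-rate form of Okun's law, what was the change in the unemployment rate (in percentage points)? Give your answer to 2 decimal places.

Growth-rate Okun's law: g_Y = g_Y* - β × Δu, so Δu = (g_Y* - g_Y)/β.
Δu = (2.31 - 6.37)/2.0 = -4.06/2.0 = -2.03 percentage points.

-2.03 percentage points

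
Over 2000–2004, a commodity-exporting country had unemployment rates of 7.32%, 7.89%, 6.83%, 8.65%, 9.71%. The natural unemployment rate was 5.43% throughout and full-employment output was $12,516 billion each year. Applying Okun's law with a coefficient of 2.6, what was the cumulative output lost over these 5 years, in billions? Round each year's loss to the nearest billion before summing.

Year 2000: gap = -2.6 × (7.32 - 5.43) = -4.914%, loss ≈ 12516 × 4.914/100 ≈ 615.
Year 2001: gap = -2.6 × (7.89 - 5.43) = -6.396%, loss ≈ 12516 × 6.396/100 ≈ 801.
Year 2002: gap = -2.6 × (6.83 - 5.43) = -3.64%, loss ≈ 12516 × 3.64/100 ≈ 456.
Year 2003: gap = -2.6 × (8.65 - 5.43) = -8.372%, loss ≈ 12516 × 8.372/100 ≈ 1048.
Year 2004: gap = -2.6 × (9.71 - 5.43) = -11.128%, loss ≈ 12516 × 11.128/100 ≈ 1393.
Total lost output = 615 + 801 + 456 + 1048 + 1393 = 4313 billion.

$4,313 billion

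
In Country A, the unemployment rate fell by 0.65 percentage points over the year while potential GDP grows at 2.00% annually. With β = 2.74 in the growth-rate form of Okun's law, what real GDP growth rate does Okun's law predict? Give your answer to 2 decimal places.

3.78%

Growth-rate Okun's law: g_Y = g_Y* - β × Δu.
g_Y = 2.00 - 2.74 × (-0.65) = 2 + 1.781 = 3.781%, i.e. 3.78% to 2 d.p.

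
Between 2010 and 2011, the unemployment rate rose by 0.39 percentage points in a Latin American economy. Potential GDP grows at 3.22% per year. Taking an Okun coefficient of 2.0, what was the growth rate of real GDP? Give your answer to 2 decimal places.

2.44%

Growth-rate Okun's law: g_Y = g_Y* - β × Δu.
g_Y = 3.22 - 2.0 × (0.39) = 3.22 - 0.78 = 2.44%, i.e. 2.44% to 2 d.p.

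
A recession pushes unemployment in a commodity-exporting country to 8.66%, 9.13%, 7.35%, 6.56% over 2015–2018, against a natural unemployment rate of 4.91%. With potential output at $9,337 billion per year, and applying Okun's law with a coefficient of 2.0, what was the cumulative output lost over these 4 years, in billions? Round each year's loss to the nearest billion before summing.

Year 2015: gap = -2.0 × (8.66 - 4.91) = -7.5%, loss ≈ 9337 × 7.5/100 ≈ 700.
Year 2016: gap = -2.0 × (9.13 - 4.91) = -8.44%, loss ≈ 9337 × 8.44/100 ≈ 788.
Year 2017: gap = -2.0 × (7.35 - 4.91) = -4.88%, loss ≈ 9337 × 4.88/100 ≈ 456.
Year 2018: gap = -2.0 × (6.56 - 4.91) = -3.3%, loss ≈ 9337 × 3.3/100 ≈ 308.
Total lost output = 700 + 788 + 456 + 308 = 2252 billion.

$2,252 billion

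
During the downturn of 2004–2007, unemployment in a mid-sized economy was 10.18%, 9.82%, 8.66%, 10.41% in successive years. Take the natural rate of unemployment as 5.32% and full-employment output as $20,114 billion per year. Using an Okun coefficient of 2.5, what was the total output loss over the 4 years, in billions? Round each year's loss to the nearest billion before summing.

$8,947 billion

Year 2004: gap = -2.5 × (10.18 - 5.32) = -12.15%, loss ≈ 20114 × 12.15/100 ≈ 2444.
Year 2005: gap = -2.5 × (9.82 - 5.32) = -11.25%, loss ≈ 20114 × 11.25/100 ≈ 2263.
Year 2006: gap = -2.5 × (8.66 - 5.32) = -8.35%, loss ≈ 20114 × 8.35/100 ≈ 1680.
Year 2007: gap = -2.5 × (10.41 - 5.32) = -12.725%, loss ≈ 20114 × 12.725/100 ≈ 2560.
Total lost output = 2444 + 2263 + 1680 + 2560 = 8947 billion.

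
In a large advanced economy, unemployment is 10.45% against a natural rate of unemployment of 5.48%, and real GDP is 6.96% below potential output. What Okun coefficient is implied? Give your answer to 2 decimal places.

Okun's law: output gap = -β × (u - u*).
-6.96 = -β × (10.45 - 5.48) = -β × 4.97, so β = 6.96/4.97 = 1.40.

β ≈ 1.40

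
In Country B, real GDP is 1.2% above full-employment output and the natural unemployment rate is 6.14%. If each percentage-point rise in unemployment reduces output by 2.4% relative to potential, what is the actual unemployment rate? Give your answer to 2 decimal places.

5.64%

From Okun's law, u - u* = -(output gap)/β = -(1.2)/2.4 = -0.5 points.
So u = 6.14 - 0.5 = 5.64%.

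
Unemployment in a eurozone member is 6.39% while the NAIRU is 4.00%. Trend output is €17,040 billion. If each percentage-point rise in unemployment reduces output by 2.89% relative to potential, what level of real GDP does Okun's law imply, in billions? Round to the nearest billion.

Unemployment gap = 6.39 - 4 = 2.39 points, so the output gap is -2.89 × 2.39 = -6.9071%.
Actual GDP = 17040 × (1 - 6.9071/100) = 17040 × 0.930929 ≈ 15863 billion.

€15,863 billion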